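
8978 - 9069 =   -  91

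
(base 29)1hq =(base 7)3652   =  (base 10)1360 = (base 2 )10101010000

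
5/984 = 5/984 = 0.01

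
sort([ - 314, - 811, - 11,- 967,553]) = [- 967, - 811, - 314,-11, 553]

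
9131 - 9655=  - 524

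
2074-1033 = 1041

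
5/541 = 5/541 = 0.01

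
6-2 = 4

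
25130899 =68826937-43696038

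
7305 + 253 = 7558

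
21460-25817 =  - 4357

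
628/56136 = 157/14034 = 0.01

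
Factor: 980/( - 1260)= - 7/9= -3^( - 2)  *  7^1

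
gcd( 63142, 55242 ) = 2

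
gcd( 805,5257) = 7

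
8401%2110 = 2071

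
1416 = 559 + 857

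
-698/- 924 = 349/462  =  0.76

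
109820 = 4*27455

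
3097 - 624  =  2473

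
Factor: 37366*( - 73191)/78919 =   -  2^1*3^1* 7^1*17^1*31^1*157^1*787^1*78919^( - 1 ) =- 2734854906/78919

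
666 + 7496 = 8162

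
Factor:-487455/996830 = -97491/199366 = - 2^(-1)*3^1*83^(-1 )*1201^( - 1)*32497^1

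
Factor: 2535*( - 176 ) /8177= - 2^4*3^1*5^1 * 11^1 * 13^1*17^( - 1 )*37^( - 1)=- 34320/629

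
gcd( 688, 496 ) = 16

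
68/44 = 17/11 = 1.55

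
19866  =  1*19866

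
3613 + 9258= 12871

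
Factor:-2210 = -2^1 * 5^1 * 13^1*17^1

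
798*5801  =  4629198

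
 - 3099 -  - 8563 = 5464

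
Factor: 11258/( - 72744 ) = -13/84 = - 2^( - 2)*3^(-1)*7^( - 1)*13^1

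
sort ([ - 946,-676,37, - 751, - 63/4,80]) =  [ - 946, - 751,- 676, -63/4, 37,80 ] 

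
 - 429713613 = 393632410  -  823346023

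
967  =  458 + 509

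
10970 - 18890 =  -7920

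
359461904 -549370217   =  -189908313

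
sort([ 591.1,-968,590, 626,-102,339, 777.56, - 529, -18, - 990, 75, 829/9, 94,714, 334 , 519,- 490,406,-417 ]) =[  -  990, - 968, - 529,-490, - 417,-102,-18, 75, 829/9,94,  334,339, 406,519, 590, 591.1,626,714, 777.56] 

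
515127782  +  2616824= 517744606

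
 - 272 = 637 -909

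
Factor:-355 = -5^1*71^1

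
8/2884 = 2/721 = 0.00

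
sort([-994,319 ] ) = [ - 994,319]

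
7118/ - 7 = - 1017 + 1/7 = - 1016.86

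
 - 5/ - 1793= 5/1793 = 0.00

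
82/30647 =82/30647 =0.00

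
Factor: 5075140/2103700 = 5^(  -  1)*7^1*109^( - 1)*193^( - 1 ) * 36251^1 = 253757/105185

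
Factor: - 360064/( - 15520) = 2^2 * 5^( - 1)*29^1 = 116/5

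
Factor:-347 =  - 347^1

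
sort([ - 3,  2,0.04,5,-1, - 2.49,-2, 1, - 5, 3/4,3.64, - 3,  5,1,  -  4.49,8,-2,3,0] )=[ - 5,-4.49, - 3, - 3, - 2.49, - 2, -2,- 1, 0, 0.04,3/4,1 , 1, 2,  3 , 3.64 , 5,5,  8] 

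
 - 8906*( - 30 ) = 267180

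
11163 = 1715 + 9448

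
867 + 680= 1547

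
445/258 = 1 + 187/258 = 1.72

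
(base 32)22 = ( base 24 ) 2I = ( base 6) 150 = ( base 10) 66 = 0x42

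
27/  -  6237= - 1 + 230/231= - 0.00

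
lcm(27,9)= 27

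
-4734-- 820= - 3914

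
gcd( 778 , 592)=2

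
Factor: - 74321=- 13^1 * 5717^1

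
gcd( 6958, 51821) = 7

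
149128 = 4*37282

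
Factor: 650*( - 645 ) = - 2^1*3^1*5^3*13^1*43^1 = - 419250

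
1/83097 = 1/83097 = 0.00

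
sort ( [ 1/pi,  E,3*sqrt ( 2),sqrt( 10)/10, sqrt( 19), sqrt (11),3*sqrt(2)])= [ sqrt( 10)/10,1/pi  ,  E , sqrt(11),3*sqrt(2), 3*sqrt( 2),sqrt( 19)] 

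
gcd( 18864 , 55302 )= 6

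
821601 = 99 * 8299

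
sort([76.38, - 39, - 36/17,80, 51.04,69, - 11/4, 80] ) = [ - 39, - 11/4,-36/17, 51.04, 69, 76.38, 80,80] 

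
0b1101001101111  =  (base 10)6767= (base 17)1671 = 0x1A6F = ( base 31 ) 719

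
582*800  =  465600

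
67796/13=5215+1/13 = 5215.08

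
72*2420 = 174240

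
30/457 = 30/457=0.07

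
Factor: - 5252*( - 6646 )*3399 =2^3*3^1*11^1*13^1*101^1*103^1 * 3323^1= 118641388008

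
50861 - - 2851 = 53712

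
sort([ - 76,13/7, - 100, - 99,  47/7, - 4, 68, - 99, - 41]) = [ - 100, - 99, - 99, - 76,-41, - 4,13/7,47/7,68]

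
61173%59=49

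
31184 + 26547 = 57731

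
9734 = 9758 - 24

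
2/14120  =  1/7060  =  0.00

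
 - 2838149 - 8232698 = - 11070847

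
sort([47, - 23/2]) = [ - 23/2,47] 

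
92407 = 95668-3261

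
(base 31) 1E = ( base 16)2D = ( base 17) 2B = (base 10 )45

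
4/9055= 4/9055 = 0.00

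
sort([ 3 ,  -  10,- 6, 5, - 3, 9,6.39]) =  [ - 10, - 6, - 3, 3,5,6.39,9 ]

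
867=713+154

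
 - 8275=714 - 8989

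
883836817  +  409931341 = 1293768158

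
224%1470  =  224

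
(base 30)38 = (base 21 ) 4E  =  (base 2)1100010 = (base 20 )4I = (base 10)98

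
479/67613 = 479/67613 = 0.01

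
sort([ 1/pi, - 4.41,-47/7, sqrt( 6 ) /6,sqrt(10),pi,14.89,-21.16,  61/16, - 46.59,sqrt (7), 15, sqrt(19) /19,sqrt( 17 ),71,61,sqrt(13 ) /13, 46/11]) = [-46.59,  -  21.16, - 47/7,-4.41,sqrt ( 19) /19,sqrt(13 ) /13,1/pi, sqrt( 6 )/6,sqrt( 7 ) , pi,sqrt(  10), 61/16, sqrt(17 ),  46/11, 14.89,15, 61,71 ]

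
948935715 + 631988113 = 1580923828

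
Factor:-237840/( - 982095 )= 2^4*233^( - 1 )*281^( - 1)*991^1 = 15856/65473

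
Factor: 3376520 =2^3*5^1 *7^1*31^1*389^1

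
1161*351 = 407511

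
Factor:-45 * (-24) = 2^3 * 3^3*5^1 = 1080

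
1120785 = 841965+278820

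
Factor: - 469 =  - 7^1 * 67^1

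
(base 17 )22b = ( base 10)623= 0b1001101111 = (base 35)hs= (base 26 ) NP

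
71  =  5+66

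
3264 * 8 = 26112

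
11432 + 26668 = 38100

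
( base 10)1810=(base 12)106A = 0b11100010010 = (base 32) 1oi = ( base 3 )2111001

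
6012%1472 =124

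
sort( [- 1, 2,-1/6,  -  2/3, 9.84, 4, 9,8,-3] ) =[-3,-1, -2/3, - 1/6, 2,  4,8,9,9.84 ] 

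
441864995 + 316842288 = 758707283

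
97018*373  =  36187714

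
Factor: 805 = 5^1* 7^1*23^1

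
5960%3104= 2856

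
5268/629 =8+236/629 = 8.38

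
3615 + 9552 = 13167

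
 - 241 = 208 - 449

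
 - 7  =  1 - 8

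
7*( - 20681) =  - 144767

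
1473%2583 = 1473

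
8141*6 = 48846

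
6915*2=13830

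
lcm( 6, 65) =390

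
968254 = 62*15617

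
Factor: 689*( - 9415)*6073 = -39395156255=-5^1*7^1*13^1*53^1*269^1*6073^1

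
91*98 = 8918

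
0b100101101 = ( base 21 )e7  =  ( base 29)ab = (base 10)301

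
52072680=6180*8426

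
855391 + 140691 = 996082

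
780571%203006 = 171553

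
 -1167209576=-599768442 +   -  567441134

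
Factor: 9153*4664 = 2^3*3^4*11^1*53^1*113^1 = 42689592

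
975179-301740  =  673439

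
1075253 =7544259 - 6469006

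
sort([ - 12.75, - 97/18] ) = [ - 12.75, - 97/18 ] 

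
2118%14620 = 2118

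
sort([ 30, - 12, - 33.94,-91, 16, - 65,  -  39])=[ - 91 ,- 65,- 39, - 33.94,-12, 16, 30 ]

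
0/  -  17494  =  0/1 = - 0.00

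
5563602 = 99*56198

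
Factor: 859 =859^1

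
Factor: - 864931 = - 31^1*27901^1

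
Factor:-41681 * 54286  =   - 2^1*27143^1*  41681^1 = -2262694766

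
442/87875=442/87875=0.01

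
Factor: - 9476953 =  - 19^1*498787^1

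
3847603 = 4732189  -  884586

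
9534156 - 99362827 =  - 89828671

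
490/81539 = 490/81539 = 0.01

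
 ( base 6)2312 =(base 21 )152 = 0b1000100100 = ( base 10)548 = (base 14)2b2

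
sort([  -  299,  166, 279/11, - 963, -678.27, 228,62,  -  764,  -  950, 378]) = [ - 963,-950,-764, -678.27, - 299,279/11, 62,166,  228, 378] 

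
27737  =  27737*1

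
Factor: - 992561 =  - 992561^1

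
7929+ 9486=17415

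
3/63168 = 1/21056 = 0.00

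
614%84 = 26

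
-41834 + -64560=- 106394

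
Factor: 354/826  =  3^1*7^( - 1)  =  3/7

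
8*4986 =39888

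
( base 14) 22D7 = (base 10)6069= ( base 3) 22022210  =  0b1011110110101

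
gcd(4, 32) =4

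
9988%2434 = 252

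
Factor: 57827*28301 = 1636561927 = 7^2*11^1*13^1* 311^1*751^1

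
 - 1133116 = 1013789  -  2146905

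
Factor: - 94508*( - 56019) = 2^2*3^1*71^1*263^1 * 23627^1 = 5294243652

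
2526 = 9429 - 6903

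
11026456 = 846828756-835802300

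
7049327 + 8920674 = 15970001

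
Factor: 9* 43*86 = 33282  =  2^1*3^2 * 43^2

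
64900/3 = 64900/3 =21633.33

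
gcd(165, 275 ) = 55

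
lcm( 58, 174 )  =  174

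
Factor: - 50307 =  - 3^1* 41^1 * 409^1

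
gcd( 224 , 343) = 7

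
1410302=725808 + 684494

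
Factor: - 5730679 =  - 503^1*11393^1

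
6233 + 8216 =14449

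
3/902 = 3/902 = 0.00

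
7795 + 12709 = 20504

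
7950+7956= 15906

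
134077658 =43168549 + 90909109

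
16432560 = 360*45646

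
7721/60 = 7721/60 = 128.68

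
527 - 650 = -123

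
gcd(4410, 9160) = 10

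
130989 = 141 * 929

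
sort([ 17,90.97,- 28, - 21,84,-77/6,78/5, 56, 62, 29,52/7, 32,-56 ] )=[- 56,-28,-21, - 77/6, 52/7,78/5,17,29, 32,56, 62, 84 , 90.97]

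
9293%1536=77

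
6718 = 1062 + 5656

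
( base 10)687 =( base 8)1257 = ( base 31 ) M5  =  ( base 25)12C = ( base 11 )575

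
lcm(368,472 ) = 21712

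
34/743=34/743 = 0.05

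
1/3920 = 1/3920 = 0.00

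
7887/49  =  7887/49 = 160.96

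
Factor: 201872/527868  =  148/387 = 2^2*3^( - 2)*37^1*43^ ( - 1)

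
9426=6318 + 3108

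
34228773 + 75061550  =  109290323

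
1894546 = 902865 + 991681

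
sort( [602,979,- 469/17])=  [-469/17, 602, 979]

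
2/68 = 1/34 = 0.03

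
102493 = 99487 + 3006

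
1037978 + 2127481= 3165459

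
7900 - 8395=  - 495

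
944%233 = 12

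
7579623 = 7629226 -49603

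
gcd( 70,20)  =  10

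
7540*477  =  3596580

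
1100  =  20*55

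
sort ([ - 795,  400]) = [ - 795,400]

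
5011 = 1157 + 3854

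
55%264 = 55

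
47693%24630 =23063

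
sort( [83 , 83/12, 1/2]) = [1/2, 83/12 , 83 ]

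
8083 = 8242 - 159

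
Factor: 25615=5^1*47^1*109^1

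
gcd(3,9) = 3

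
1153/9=128+1/9 = 128.11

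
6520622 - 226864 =6293758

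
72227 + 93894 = 166121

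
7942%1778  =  830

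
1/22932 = 1/22932 =0.00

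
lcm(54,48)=432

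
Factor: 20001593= 89^1*224737^1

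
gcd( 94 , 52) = 2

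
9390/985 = 9 + 105/197 = 9.53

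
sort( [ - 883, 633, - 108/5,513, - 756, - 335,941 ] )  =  [ - 883, - 756, - 335, - 108/5, 513, 633, 941]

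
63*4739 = 298557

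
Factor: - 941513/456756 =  - 2^( - 2)*3^( - 1)*17^ ( - 1)*2239^ ( - 1) * 941513^1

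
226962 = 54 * 4203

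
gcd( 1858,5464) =2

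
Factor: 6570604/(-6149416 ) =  - 2^( - 1)* 7^( - 1 )*13^ ( - 1 )*487^1 * 3373^1*8447^(  -  1) = -  1642651/1537354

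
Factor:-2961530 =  - 2^1* 5^1 * 11^1*13^1* 19^1 * 109^1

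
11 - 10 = 1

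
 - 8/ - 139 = 8/139 = 0.06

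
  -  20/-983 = 20/983=0.02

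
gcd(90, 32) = 2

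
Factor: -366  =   - 2^1*3^1*61^1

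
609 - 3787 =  - 3178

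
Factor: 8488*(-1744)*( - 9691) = 2^7*11^1*109^1 * 881^1*1061^1 = 143456570752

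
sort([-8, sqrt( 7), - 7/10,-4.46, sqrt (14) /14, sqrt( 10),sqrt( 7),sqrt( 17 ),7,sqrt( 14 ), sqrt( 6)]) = [ - 8, - 4.46,-7/10 , sqrt( 14)/14,sqrt(6),sqrt (7), sqrt( 7 ),sqrt( 10 ), sqrt( 14),sqrt( 17 ) , 7]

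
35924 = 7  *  5132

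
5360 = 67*80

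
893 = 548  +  345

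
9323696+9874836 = 19198532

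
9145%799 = 356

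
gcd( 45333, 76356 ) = 27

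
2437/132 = 18 +61/132   =  18.46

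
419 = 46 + 373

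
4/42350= 2/21175 = 0.00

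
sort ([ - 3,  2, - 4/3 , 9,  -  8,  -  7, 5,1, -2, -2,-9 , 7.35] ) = [ - 9,  -  8, - 7,-3, - 2,  -  2, -4/3, 1,2, 5, 7.35,9]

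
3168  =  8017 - 4849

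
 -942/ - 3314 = 471/1657=0.28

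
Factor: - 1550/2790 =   -  3^( - 2)*5^1 = - 5/9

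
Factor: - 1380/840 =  - 2^( - 1)*7^ ( - 1 ) * 23^1 = - 23/14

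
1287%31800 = 1287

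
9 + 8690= 8699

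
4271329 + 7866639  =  12137968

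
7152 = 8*894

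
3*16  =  48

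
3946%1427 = 1092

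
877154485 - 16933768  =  860220717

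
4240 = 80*53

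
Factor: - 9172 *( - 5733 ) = 2^2*3^2 * 7^2 * 13^1*2293^1 = 52583076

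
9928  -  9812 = 116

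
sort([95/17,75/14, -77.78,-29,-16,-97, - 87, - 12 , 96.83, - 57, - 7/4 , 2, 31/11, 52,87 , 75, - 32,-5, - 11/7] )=[ -97, - 87,-77.78, - 57, - 32, - 29, - 16 , - 12 ,-5, - 7/4, - 11/7, 2,31/11, 75/14, 95/17,  52, 75, 87, 96.83]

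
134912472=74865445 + 60047027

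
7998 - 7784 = 214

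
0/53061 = 0 = 0.00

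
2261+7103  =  9364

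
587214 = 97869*6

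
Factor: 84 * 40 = 2^5*3^1 * 5^1 * 7^1 = 3360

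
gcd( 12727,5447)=13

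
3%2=1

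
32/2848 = 1/89= 0.01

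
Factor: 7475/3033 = 3^( - 2 )*5^2*13^1*23^1*  337^( - 1)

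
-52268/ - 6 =26134/3=8711.33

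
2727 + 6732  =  9459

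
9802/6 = 4901/3 = 1633.67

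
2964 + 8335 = 11299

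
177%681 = 177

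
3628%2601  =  1027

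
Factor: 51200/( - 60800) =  - 2^4*19^(  -  1) = - 16/19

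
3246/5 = 649 + 1/5 = 649.20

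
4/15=4/15= 0.27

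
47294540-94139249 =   -  46844709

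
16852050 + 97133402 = 113985452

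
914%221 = 30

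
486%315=171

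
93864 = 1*93864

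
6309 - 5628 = 681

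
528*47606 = 25135968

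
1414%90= 64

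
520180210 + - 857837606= -337657396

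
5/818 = 5/818= 0.01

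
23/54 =23/54  =  0.43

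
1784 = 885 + 899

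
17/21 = 17/21 =0.81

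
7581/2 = 7581/2  =  3790.50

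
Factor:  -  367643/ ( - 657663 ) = 431/771 = 3^( - 1 )*257^( - 1 )*431^1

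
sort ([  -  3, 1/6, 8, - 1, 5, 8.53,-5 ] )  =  [ - 5,-3, - 1,1/6,  5 , 8, 8.53]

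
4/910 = 2/455 = 0.00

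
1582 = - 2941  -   - 4523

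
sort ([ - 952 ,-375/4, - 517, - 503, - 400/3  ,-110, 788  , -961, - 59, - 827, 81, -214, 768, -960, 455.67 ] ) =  [ -961, - 960, - 952, - 827, - 517,-503, - 214, - 400/3, -110,-375/4  , - 59, 81,455.67, 768,788 ]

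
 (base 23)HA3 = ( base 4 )2100022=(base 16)240A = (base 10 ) 9226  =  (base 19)16AB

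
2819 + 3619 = 6438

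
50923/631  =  50923/631  =  80.70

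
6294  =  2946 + 3348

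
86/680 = 43/340 = 0.13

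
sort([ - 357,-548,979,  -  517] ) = [-548, - 517, - 357, 979 ]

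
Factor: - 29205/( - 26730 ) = 2^(  -  1)*3^( - 3 )*59^1= 59/54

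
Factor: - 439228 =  - 2^2 * 109807^1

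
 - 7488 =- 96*78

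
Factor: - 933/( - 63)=311/21 = 3^( - 1 )*7^ (-1)*311^1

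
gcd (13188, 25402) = 2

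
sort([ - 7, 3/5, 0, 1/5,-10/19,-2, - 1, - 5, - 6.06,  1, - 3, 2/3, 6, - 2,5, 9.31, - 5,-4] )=[-7, - 6.06,-5, - 5,-4,-3,-2, - 2 , - 1, - 10/19, 0,1/5,  3/5, 2/3,1, 5, 6, 9.31 ] 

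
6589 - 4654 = 1935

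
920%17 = 2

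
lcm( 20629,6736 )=330064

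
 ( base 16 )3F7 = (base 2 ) 1111110111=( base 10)1015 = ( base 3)1101121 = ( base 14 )527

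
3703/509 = 7 + 140/509 = 7.28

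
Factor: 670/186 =335/93  =  3^( - 1 )*5^1 * 31^( - 1)*  67^1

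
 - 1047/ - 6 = 174 + 1/2 = 174.50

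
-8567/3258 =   -  3 + 1207/3258 = -2.63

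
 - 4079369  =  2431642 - 6511011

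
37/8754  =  37/8754 = 0.00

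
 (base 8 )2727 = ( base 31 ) 1h7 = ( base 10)1495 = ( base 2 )10111010111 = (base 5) 21440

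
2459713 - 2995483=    - 535770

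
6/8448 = 1/1408 = 0.00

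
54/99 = 6/11 = 0.55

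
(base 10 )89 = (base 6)225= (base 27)38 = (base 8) 131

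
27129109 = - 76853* (  -  353)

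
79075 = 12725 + 66350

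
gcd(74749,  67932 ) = 17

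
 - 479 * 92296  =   - 44209784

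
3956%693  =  491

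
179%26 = 23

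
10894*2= 21788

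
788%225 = 113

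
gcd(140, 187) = 1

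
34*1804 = 61336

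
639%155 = 19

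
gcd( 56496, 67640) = 8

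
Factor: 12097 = 12097^1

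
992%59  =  48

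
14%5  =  4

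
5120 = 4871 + 249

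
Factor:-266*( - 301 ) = 2^1*7^2 * 19^1*43^1=80066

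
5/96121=5/96121= 0.00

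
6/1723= 6/1723 = 0.00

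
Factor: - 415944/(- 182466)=2^2*3^( - 1 )* 31^(- 1 )*53^1 = 212/93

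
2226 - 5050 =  - 2824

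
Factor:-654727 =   -  654727^1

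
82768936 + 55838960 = 138607896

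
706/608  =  353/304= 1.16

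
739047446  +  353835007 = 1092882453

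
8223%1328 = 255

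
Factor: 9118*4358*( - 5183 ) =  - 2^2*47^1*71^1 * 73^1*97^1*2179^1  =  - 205952952652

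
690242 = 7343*94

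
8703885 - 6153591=2550294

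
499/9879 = 499/9879 =0.05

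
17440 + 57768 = 75208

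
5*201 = 1005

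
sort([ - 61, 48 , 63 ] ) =[  -  61,48, 63 ] 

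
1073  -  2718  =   - 1645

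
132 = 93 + 39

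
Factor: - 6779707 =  - 11^1*29^1*  53^1*401^1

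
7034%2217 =383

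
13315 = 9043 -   -  4272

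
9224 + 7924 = 17148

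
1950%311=84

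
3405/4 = 851 + 1/4 = 851.25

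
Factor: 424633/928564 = 2^( - 2 )*7^( - 1)*11^1* 13^( - 1 )*2551^ ( - 1)*38603^1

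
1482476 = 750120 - - 732356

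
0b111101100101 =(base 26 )5lf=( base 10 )3941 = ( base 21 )8JE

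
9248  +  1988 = 11236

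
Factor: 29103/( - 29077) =-3^1*89^1*109^1 * 29077^( - 1)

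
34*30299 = 1030166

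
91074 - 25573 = 65501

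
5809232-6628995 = - 819763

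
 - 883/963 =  - 1 + 80/963 = -0.92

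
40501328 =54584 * 742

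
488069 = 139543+348526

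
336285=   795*423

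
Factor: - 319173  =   -3^1*106391^1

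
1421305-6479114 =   -  5057809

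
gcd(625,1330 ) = 5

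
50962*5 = 254810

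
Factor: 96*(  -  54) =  - 5184 = -2^6* 3^4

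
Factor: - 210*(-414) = 2^2*3^3*5^1*7^1*23^1 =86940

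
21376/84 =254 + 10/21 =254.48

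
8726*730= 6369980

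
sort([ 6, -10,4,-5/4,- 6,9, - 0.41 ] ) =[-10 , - 6, -5/4, - 0.41, 4 , 6, 9]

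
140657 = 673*209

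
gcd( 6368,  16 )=16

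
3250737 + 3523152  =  6773889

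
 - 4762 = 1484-6246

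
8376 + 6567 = 14943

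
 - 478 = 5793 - 6271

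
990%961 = 29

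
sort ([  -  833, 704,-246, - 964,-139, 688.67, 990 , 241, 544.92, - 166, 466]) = [ - 964,-833 ,- 246, - 166, - 139, 241, 466, 544.92, 688.67, 704 , 990 ]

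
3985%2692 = 1293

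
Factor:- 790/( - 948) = 2^( - 1 )*3^( - 1 )*5^1 = 5/6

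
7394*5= 36970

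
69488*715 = 49683920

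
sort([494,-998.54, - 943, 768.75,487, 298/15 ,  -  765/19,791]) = [ - 998.54,-943,-765/19, 298/15,487, 494,768.75, 791]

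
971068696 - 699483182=271585514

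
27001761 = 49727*543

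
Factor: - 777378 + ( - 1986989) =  - 2764367=- 19^1* 29^2*173^1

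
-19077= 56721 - 75798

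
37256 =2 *18628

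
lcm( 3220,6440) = 6440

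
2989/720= 2989/720 = 4.15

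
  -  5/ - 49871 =5/49871 = 0.00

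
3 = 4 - 1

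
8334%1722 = 1446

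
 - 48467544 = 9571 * ( - 5064)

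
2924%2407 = 517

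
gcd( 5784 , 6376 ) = 8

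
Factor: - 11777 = -11777^1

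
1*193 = 193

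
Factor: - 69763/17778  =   - 2^ ( - 1)*3^( - 1)*2963^(- 1)*69763^1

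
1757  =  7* 251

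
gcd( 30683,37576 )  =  61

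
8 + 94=102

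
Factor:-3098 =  - 2^1*1549^1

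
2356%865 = 626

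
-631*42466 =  - 26796046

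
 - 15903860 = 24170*( - 658)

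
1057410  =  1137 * 930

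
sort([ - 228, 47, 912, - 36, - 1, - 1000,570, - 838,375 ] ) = [-1000, - 838, - 228, - 36,-1,47,375,570, 912 ] 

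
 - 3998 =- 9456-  - 5458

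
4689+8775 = 13464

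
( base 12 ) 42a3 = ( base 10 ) 7323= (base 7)30231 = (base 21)GCF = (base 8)16233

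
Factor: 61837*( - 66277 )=  -  4098370849 = - 191^1*347^1 * 61837^1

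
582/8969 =582/8969=0.06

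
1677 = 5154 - 3477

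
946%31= 16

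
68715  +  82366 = 151081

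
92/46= 2 = 2.00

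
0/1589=0 = 0.00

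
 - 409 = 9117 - 9526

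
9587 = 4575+5012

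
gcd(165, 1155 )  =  165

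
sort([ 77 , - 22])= [-22,  77]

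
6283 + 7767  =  14050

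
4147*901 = 3736447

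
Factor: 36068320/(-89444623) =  - 2^5*5^1*225427^1 * 89444623^(-1 )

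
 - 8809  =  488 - 9297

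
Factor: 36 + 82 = 2^1*59^1  =  118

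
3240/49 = 66 + 6/49 =66.12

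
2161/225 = 9 + 136/225 = 9.60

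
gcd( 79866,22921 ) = 1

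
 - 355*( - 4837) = 1717135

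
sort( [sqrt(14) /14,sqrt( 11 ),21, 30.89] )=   [sqrt( 14) /14, sqrt ( 11),  21, 30.89]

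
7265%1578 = 953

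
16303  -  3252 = 13051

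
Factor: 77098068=2^2*3^5*79319^1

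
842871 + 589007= 1431878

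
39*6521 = 254319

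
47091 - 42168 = 4923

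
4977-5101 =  - 124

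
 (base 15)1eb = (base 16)1BE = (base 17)194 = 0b110111110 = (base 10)446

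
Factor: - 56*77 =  - 4312 =- 2^3*7^2*11^1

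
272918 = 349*782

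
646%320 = 6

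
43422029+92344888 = 135766917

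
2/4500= 1/2250 = 0.00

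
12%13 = 12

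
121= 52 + 69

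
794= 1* 794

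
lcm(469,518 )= 34706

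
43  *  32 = 1376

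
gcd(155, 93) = 31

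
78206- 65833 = 12373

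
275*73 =20075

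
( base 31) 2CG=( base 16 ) 906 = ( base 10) 2310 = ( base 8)4406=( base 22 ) 4h0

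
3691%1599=493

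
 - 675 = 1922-2597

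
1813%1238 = 575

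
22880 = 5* 4576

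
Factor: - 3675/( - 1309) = 3^1*5^2 * 7^1 * 11^( - 1 )*17^( - 1 )=525/187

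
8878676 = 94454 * 94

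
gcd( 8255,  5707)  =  13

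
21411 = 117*183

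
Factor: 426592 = 2^5 * 13331^1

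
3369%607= 334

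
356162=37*9626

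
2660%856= 92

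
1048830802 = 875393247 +173437555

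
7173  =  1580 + 5593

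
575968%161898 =90274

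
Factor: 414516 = 2^2*3^1*34543^1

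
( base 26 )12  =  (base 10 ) 28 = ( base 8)34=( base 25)13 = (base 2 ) 11100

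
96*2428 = 233088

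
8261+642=8903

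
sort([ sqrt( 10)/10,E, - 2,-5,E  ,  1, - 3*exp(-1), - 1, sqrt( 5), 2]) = [ - 5, - 2, - 3*exp( - 1), - 1, sqrt( 10)/10, 1, 2, sqrt( 5) , E, E ]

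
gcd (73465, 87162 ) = 1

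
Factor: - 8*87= - 696 = - 2^3 * 3^1*29^1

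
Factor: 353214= 2^1*3^3*31^1*211^1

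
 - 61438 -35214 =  - 96652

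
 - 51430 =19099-70529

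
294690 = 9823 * 30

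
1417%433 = 118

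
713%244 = 225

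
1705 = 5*341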